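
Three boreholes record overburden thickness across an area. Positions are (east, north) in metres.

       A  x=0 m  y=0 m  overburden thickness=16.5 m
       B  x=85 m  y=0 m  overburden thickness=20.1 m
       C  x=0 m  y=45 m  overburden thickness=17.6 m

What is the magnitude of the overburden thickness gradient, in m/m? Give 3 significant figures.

∂d/∂x = (20.1 − 16.5) / (85 − 0) = +0.04235
∂d/∂y = (17.6 − 16.5) / (45 − 0) = +0.02444
|∇f| = √(0.04235² + 0.02444²) = 0.0489 m/m

0.0489 m/m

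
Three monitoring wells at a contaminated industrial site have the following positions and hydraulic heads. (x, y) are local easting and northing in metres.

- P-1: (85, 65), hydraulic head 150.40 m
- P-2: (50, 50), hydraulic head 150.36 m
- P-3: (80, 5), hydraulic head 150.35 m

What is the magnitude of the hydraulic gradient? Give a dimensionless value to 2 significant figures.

With h = a·x + b·y + c and P-1 as origin, the differences give:
  (-35)·a + (-15)·b = -0.04
  (-5)·a + (-60)·b = -0.05
Eliminate b (×(-60) and ×(-15), subtract): 2025·a = 1.650 → a = ∂h/∂x = +0.0008148
Back-substitute: b = ∂h/∂y = +0.0007654.
|∇h| = √(0.0008148² + 0.0007654²) = 0.001118

0.0011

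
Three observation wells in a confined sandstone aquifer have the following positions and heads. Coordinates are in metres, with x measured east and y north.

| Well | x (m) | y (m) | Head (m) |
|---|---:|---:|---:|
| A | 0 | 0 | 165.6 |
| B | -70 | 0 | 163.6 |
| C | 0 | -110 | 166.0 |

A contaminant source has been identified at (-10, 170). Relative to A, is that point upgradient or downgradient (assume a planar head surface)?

downgradient

∂h/∂x = (163.6 − 165.6) / (-70 − 0) = +0.02857
∂h/∂y = (166.0 − 165.6) / (-110 − 0) = -0.003636
Head at (-10, 170) = 165.6 + (+0.02857)·(-10) + (-0.003636)·(170) = 164.70 m.
That is lower than the 165.6 m at A, so the point is downgradient.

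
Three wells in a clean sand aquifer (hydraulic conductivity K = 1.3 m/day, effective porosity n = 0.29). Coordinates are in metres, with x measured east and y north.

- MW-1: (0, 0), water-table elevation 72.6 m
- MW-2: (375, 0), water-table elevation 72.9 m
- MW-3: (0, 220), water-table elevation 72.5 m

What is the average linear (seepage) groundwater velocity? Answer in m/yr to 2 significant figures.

1.5 m/yr

∂h/∂x = (72.9 − 72.6) / (375 − 0) = +0.0008000
∂h/∂y = (72.5 − 72.6) / (220 − 0) = -0.0004545
|∇h| = √(0.0008000² + -0.0004545²) = 0.0009201
Seepage velocity v = K·i/n = 1.3 × 0.0009201 / 0.29 = 0.004125 m/day = 1.507 m/yr.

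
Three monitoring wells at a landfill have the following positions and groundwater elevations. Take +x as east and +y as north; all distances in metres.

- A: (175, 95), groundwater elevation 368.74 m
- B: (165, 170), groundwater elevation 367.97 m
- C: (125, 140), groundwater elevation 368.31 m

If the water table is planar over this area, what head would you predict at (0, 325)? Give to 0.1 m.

366.5 m

With h = a·x + b·y + c and A as origin, the differences give:
  (-10)·a + 75·b = -0.77
  (-50)·a + 45·b = -0.43
Eliminate b (×45 and ×75, subtract): 3300·a = -2.400 → a = ∂h/∂x = -0.0007273
Back-substitute: b = ∂h/∂y = -0.01036.
h(0, 325) = 368.74 + (-0.0007273)·(-175) + (-0.01036)·(230) = 368.74 +0.127 -2.384 = 366.484 m.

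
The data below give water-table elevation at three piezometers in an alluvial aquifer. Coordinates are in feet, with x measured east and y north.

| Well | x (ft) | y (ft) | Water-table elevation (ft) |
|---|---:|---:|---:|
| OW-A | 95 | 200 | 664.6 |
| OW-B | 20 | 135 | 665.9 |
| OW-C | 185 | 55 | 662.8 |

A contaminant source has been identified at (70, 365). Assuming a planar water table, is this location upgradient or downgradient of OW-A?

Three-point gradient (reference OW-A): Δ to OW-B = (-75, -65, +1.3), Δ to OW-C = (90, -145, -1.8).
∂h/∂x = -0.01827, ∂h/∂y = +0.001076 (det = 16725).
Head at (70, 365) = 664.6 + (-0.01827)·(-25) + (+0.001076)·(165) = 665.23 ft.
That is higher than the 664.6 ft at OW-A, so the point is upgradient.

upgradient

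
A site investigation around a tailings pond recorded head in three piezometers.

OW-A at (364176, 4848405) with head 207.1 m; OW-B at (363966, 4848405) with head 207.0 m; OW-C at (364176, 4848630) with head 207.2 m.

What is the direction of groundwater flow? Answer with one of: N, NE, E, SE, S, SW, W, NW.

SW

∂h/∂x = (207.0 − 207.1) / (363966 − 364176) = +0.0004762
∂h/∂y = (207.2 − 207.1) / (4848630 − 4848405) = +0.0004444
Flow = −∇h = (-0.0004762 east, -0.0004444 north), which points southwest.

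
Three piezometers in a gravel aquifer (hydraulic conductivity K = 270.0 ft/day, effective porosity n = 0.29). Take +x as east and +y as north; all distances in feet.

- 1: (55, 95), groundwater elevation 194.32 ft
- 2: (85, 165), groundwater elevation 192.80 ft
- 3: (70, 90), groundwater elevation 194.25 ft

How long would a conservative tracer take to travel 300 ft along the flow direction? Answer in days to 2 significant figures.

Taking 1 as reference: 2−1 = (30, 70, -1.52); 3−1 = (15, -5, -0.07).
Determinant of the coordinate differences = 30·(-5) − 15·70 = -1200.
∂h/∂x = [(-1.52)·(-5) − (-0.07)·70] / -1200 = -0.01042
∂h/∂y = [30·(-0.07) − 15·(-1.52)] / -1200 = -0.01725
|∇h| = √(-0.01042² + -0.01725²) = 0.02015
Seepage velocity v = K·i/n = 270.0 × 0.02015 / 0.29 = 18.76 ft/day.
t = 300 / 18.76 = 15.99 days.

16 days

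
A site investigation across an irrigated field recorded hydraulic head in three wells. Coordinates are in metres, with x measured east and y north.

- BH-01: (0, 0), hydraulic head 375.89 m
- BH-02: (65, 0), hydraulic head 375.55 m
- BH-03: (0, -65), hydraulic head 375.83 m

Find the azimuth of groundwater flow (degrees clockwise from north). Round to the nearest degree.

∂h/∂x = (375.55 − 375.89) / (65 − 0) = -0.005231
∂h/∂y = (375.83 − 375.89) / (-65 − 0) = +0.0009231
Flow direction (−∇h) has components (+0.005231 E, -0.0009231 N).
Azimuth = atan2(E, N) = atan2(+0.005231, -0.0009231) = 100.0° ≈ 100°.

100°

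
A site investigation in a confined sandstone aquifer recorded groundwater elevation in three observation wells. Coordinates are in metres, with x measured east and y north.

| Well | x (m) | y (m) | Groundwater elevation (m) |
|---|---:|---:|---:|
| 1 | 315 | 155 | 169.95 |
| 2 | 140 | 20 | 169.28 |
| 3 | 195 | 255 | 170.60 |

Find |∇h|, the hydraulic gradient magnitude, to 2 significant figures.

With h = a·x + b·y + c and 1 as origin, the differences give:
  (-175)·a + (-135)·b = -0.67
  (-120)·a + 100·b = +0.65
Eliminate b (×100 and ×(-135), subtract): -33700·a = 20.750 → a = ∂h/∂x = -0.0006157
Back-substitute: b = ∂h/∂y = +0.005761.
|∇h| = √(-0.0006157² + 0.005761²) = 0.005794

0.0058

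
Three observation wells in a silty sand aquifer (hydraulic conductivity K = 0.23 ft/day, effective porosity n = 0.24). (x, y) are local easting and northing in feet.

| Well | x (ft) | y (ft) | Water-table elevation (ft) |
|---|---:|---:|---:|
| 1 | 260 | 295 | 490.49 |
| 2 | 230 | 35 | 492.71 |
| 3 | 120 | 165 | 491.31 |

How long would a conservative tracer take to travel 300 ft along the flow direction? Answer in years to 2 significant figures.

94 years

With h = a·x + b·y + c and 1 as origin, the differences give:
  (-30)·a + (-260)·b = +2.22
  (-140)·a + (-130)·b = +0.82
Eliminate b (×(-130) and ×(-260), subtract): -32500·a = -75.400 → a = ∂h/∂x = +0.002320
Back-substitute: b = ∂h/∂y = -0.008806.
|∇h| = √(0.002320² + -0.008806²) = 0.009106
Seepage velocity v = K·i/n = 0.23 × 0.009106 / 0.24 = 0.008727 ft/day.
t = 300 / 0.008727 = 3.438e+04 days = 94.1 years.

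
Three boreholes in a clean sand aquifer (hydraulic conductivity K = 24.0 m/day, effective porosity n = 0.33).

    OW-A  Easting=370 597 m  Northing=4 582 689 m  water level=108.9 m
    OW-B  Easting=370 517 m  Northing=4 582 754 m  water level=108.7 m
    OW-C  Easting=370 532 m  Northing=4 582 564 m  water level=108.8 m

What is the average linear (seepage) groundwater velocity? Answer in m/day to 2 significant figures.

Taking OW-A as reference: OW-B−OW-A = (-80, 65, -0.2); OW-C−OW-A = (-65, -125, -0.1).
Determinant of the coordinate differences = (-80)·(-125) − (-65)·65 = 14225.
∂h/∂x = [(-0.2)·(-125) − (-0.1)·65] / 14225 = +0.002214
∂h/∂y = [(-80)·(-0.1) − (-65)·(-0.2)] / 14225 = -0.0003515
|∇h| = √(0.002214² + -0.0003515²) = 0.002242
Seepage velocity v = K·i/n = 24.0 × 0.002242 / 0.33 = 0.1631 m/day.

0.16 m/day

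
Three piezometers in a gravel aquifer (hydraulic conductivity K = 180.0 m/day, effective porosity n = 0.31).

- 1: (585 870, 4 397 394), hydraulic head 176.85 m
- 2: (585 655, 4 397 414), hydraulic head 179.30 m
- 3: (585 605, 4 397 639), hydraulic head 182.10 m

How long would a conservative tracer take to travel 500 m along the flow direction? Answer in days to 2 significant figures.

Taking 1 as reference: 2−1 = (-215, 20, +2.45); 3−1 = (-265, 245, +5.25).
Solve a·Δx + b·Δy = Δh: det = (-215)·245 − (-265)·20 = -47375.
∂h/∂x = [(+2.45)·245 − (+5.25)·20] / -47375 = -0.01045
∂h/∂y = [(-215)·(+5.25) − (-265)·(+2.45)] / -47375 = +0.01012
|∇h| = √(-0.01045² + 0.01012²) = 0.01455
Seepage velocity v = K·i/n = 180.0 × 0.01455 / 0.31 = 8.448 m/day.
t = 500 / 8.448 = 59.19 days.

59 days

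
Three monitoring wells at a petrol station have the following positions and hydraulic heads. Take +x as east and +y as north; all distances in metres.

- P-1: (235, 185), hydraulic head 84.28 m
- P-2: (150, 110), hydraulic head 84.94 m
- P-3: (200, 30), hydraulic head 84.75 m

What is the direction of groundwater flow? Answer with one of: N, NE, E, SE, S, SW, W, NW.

Taking P-1 as reference: P-2−P-1 = (-85, -75, +0.66); P-3−P-1 = (-35, -155, +0.47).
Solve a·Δx + b·Δy = Δh: det = (-85)·(-155) − (-35)·(-75) = 10550.
∂h/∂x = [(+0.66)·(-155) − (+0.47)·(-75)] / 10550 = -0.006355
∂h/∂y = [(-85)·(+0.47) − (-35)·(+0.66)] / 10550 = -0.001597
Flow = −∇h = (+0.006355 east, +0.001597 north), which points east.

E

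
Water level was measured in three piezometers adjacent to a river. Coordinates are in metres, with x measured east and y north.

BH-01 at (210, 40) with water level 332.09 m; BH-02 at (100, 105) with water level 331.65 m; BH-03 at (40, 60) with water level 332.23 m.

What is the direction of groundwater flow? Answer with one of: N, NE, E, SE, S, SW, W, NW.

N

Differences from BH-01: to BH-02 (Δx, Δy, Δh) = (-110, 65, -0.44); to BH-03 = (-170, 20, +0.14).
Solve a·Δx + b·Δy = Δh: det = (-110)·20 − (-170)·65 = 8850.
∂h/∂x = [(-0.44)·20 − (+0.14)·65] / 8850 = -0.002023
∂h/∂y = [(-110)·(+0.14) − (-170)·(-0.44)] / 8850 = -0.01019
Flow = −∇h = (+0.002023 east, +0.01019 north), which points north.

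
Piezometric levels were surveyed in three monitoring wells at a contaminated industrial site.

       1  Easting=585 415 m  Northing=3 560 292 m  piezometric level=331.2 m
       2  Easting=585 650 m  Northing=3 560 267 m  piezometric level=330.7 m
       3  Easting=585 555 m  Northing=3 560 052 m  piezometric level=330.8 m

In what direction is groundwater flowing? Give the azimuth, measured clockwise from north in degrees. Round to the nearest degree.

102°

Taking 1 as reference: 2−1 = (235, -25, -0.5); 3−1 = (140, -240, -0.4).
Solve a·Δx + b·Δy = Δh: det = 235·(-240) − 140·(-25) = -52900.
∂h/∂x = [(-0.5)·(-240) − (-0.4)·(-25)] / -52900 = -0.002079
∂h/∂y = [235·(-0.4) − 140·(-0.5)] / -52900 = +0.0004537
Flow direction (−∇h) has components (+0.002079 E, -0.0004537 N).
Azimuth = atan2(E, N) = atan2(+0.002079, -0.0004537) = 102.3° ≈ 102°.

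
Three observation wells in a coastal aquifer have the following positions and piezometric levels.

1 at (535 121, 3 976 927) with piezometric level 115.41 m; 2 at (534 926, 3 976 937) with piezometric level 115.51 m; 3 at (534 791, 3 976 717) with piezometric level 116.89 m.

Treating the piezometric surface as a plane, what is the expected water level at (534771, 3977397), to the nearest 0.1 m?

113.0 m

Three-point gradient (reference 1): Δ to 2 = (-195, 10, +0.10), Δ to 3 = (-330, -210, +1.48).
∂h/∂x = -0.0008090, ∂h/∂y = -0.005776 (det = 44250).
h(534771, 3977397) = 115.41 + (-0.0008090)·(-350) + (-0.005776)·(470) = 115.41 +0.283 -2.715 = 112.978 m.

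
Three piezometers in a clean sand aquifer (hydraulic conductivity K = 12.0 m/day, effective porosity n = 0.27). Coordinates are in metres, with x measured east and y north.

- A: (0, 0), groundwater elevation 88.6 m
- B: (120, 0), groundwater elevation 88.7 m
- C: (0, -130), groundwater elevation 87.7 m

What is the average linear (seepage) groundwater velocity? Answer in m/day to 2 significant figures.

0.31 m/day

∂h/∂x = (88.7 − 88.6) / (120 − 0) = +0.0008333
∂h/∂y = (87.7 − 88.6) / (-130 − 0) = +0.006923
|∇h| = √(0.0008333² + 0.006923²) = 0.006973
Seepage velocity v = K·i/n = 12.0 × 0.006973 / 0.27 = 0.3099 m/day.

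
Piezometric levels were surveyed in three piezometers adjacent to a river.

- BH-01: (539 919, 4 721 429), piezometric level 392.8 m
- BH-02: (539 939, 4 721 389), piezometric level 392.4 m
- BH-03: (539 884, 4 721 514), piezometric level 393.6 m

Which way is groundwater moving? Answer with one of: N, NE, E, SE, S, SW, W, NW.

Taking BH-01 as reference: BH-02−BH-01 = (20, -40, -0.4); BH-03−BH-01 = (-35, 85, +0.8).
Solve a·Δx + b·Δy = Δh: det = 20·85 − (-35)·(-40) = 300.
∂h/∂x = [(-0.4)·85 − (+0.8)·(-40)] / 300 = -0.006667
∂h/∂y = [20·(+0.8) − (-35)·(-0.4)] / 300 = +0.006667
Flow = −∇h = (+0.006667 east, -0.006667 north), which points southeast.

SE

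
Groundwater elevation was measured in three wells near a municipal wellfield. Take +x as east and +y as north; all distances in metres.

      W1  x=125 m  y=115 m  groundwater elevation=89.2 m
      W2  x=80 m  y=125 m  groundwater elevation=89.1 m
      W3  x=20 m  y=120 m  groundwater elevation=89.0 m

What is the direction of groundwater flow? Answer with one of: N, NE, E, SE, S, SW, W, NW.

NW

Three-point gradient (reference W1): Δ to W2 = (-45, 10, -0.1), Δ to W3 = (-105, 5, -0.2).
∂h/∂x = +0.001818, ∂h/∂y = -0.001818 (det = 825).
Flow = −∇h = (-0.001818 east, +0.001818 north), which points northwest.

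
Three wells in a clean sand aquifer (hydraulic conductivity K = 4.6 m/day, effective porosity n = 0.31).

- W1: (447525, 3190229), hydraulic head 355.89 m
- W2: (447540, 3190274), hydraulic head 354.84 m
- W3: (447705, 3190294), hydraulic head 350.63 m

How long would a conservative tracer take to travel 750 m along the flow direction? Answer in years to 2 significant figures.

4.9 years

Taking W1 as reference: W2−W1 = (15, 45, -1.05); W3−W1 = (180, 65, -5.26).
Solve a·Δx + b·Δy = Δh: det = 15·65 − 180·45 = -7125.
∂h/∂x = [(-1.05)·65 − (-5.26)·45] / -7125 = -0.02364
∂h/∂y = [15·(-5.26) − 180·(-1.05)] / -7125 = -0.01545
|∇h| = √(-0.02364² + -0.01545²) = 0.02824
Seepage velocity v = K·i/n = 4.6 × 0.02824 / 0.31 = 0.419 m/day.
t = 750 / 0.419 = 1790 days = 4.9 years.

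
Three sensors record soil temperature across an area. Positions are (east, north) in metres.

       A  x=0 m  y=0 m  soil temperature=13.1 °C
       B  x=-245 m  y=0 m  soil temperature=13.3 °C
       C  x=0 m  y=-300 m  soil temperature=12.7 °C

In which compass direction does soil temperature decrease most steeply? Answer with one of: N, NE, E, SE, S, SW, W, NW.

∂T/∂x = (13.3 − 13.1) / (-245 − 0) = -0.0008163
∂T/∂y = (12.7 − 13.1) / (-300 − 0) = +0.001333
Steepest decrease is along −∇f = (+0.0008163 E, -0.001333 N) → southeast.

SE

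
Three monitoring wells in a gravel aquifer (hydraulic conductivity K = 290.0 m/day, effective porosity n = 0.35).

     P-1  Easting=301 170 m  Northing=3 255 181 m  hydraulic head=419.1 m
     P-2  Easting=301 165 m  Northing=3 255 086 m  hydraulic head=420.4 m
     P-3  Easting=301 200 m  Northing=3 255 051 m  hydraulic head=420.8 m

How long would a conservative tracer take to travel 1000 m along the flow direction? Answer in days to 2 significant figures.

Three-point gradient (reference P-1): Δ to P-2 = (-5, -95, +1.3), Δ to P-3 = (30, -130, +1.7).
∂h/∂x = -0.002143, ∂h/∂y = -0.01357 (det = 3500).
|∇h| = √(-0.002143² + -0.01357²) = 0.01374
Seepage velocity v = K·i/n = 290.0 × 0.01374 / 0.35 = 11.38 m/day.
t = 1000 / 11.38 = 87.87 days.

88 days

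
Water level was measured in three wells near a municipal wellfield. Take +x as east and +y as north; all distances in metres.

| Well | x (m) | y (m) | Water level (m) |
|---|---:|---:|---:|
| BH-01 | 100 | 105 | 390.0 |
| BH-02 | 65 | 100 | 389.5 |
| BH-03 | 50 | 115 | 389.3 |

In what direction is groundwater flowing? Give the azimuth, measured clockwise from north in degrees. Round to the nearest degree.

Differences from BH-01: to BH-02 (Δx, Δy, Δh) = (-35, -5, -0.5); to BH-03 = (-50, 10, -0.7).
Solve a·Δx + b·Δy = Δh: det = (-35)·10 − (-50)·(-5) = -600.
∂h/∂x = [(-0.5)·10 − (-0.7)·(-5)] / -600 = +0.01417
∂h/∂y = [(-35)·(-0.7) − (-50)·(-0.5)] / -600 = +0.0008333
Flow direction (−∇h) has components (-0.01417 E, -0.0008333 N).
Azimuth = atan2(E, N) = atan2(-0.01417, -0.0008333) = 266.6° ≈ 267°.

267°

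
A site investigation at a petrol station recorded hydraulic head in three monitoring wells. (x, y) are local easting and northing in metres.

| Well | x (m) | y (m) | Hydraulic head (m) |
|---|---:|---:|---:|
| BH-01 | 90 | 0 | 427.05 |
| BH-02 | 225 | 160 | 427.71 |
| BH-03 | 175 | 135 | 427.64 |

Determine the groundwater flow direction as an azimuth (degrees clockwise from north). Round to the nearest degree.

167°

Taking BH-01 as reference: BH-02−BH-01 = (135, 160, +0.66); BH-03−BH-01 = (85, 135, +0.59).
Solve a·Δx + b·Δy = Δh: det = 135·135 − 85·160 = 4625.
∂h/∂x = [(+0.66)·135 − (+0.59)·160] / 4625 = -0.001146
∂h/∂y = [135·(+0.59) − 85·(+0.66)] / 4625 = +0.005092
Flow direction (−∇h) has components (+0.001146 E, -0.005092 N).
Azimuth = atan2(E, N) = atan2(+0.001146, -0.005092) = 167.3° ≈ 167°.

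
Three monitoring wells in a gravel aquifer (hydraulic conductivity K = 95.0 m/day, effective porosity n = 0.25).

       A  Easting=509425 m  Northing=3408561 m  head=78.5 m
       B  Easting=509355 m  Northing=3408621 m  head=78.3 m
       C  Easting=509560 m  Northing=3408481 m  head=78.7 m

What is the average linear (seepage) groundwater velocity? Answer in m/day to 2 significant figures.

2.1 m/day

Differences from A: to B (Δx, Δy, Δh) = (-70, 60, -0.2); to C = (135, -80, +0.2).
Determinant of the coordinate differences = (-70)·(-80) − 135·60 = -2500.
∂h/∂x = [(-0.2)·(-80) − (+0.2)·60] / -2500 = -0.001600
∂h/∂y = [(-70)·(+0.2) − 135·(-0.2)] / -2500 = -0.005200
|∇h| = √(-0.001600² + -0.005200²) = 0.005441
Seepage velocity v = K·i/n = 95.0 × 0.005441 / 0.25 = 2.068 m/day.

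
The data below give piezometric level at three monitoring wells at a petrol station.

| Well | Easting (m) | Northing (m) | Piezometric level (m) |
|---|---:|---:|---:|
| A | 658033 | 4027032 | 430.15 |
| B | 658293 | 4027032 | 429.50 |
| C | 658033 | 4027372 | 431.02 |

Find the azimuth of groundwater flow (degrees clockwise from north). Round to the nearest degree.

136°

∂h/∂x = (429.50 − 430.15) / (658293 − 658033) = -0.002500
∂h/∂y = (431.02 − 430.15) / (4027372 − 4027032) = +0.002559
Flow direction (−∇h) has components (+0.002500 E, -0.002559 N).
Azimuth = atan2(E, N) = atan2(+0.002500, -0.002559) = 135.7° ≈ 136°.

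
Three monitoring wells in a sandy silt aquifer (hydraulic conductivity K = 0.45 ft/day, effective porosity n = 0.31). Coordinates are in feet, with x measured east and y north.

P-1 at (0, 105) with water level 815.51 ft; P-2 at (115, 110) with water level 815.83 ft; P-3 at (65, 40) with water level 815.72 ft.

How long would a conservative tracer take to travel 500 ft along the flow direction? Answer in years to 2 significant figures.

330 years

Taking P-1 as reference: P-2−P-1 = (115, 5, +0.32); P-3−P-1 = (65, -65, +0.21).
Determinant of the coordinate differences = 115·(-65) − 65·5 = -7800.
∂h/∂x = [(+0.32)·(-65) − (+0.21)·5] / -7800 = +0.002801
∂h/∂y = [115·(+0.21) − 65·(+0.32)] / -7800 = -0.0004295
|∇h| = √(0.002801² + -0.0004295²) = 0.002834
Seepage velocity v = K·i/n = 0.45 × 0.002834 / 0.31 = 0.004114 ft/day.
t = 500 / 0.004114 = 1.215e+05 days = 333 years.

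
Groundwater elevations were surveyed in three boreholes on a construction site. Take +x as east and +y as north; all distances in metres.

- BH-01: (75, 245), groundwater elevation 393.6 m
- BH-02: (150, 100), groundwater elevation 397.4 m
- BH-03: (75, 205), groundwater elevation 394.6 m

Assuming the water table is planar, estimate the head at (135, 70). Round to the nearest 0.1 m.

398.1 m

With h = a·x + b·y + c and BH-01 as origin, the differences give:
  75·a + (-145)·b = +3.8
  0·a + (-40)·b = +1.0
Eliminate b (×(-40) and ×(-145), subtract): -3000·a = -7.00 → a = ∂h/∂x = +0.002333
Back-substitute: b = ∂h/∂y = -0.02500.
h(135, 70) = 393.6 + (+0.002333)·(60) + (-0.02500)·(-175) = 393.6 +0.140 +4.375 = 398.115 m.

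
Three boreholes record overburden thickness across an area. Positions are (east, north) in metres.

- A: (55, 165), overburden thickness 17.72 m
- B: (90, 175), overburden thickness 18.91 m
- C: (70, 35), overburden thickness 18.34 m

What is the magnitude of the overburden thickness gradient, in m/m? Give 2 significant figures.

Taking A as reference: B−A = (35, 10, +1.19); C−A = (15, -130, +0.62).
Determinant of the coordinate differences = 35·(-130) − 15·10 = -4700.
∂d/∂x = [(+1.19)·(-130) − (+0.62)·10] / -4700 = +0.03423
∂d/∂y = [35·(+0.62) − 15·(+1.19)] / -4700 = -0.0008191
|∇f| = √(0.03423² + -0.0008191²) = 0.03424 m/m

0.034 m/m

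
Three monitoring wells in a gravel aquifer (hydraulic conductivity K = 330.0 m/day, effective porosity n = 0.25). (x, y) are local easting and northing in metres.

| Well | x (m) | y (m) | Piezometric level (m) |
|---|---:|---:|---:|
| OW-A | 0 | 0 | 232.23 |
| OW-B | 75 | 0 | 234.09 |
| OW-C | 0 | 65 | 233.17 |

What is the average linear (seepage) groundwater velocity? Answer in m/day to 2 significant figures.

∂h/∂x = (234.09 − 232.23) / (75 − 0) = +0.02480
∂h/∂y = (233.17 − 232.23) / (65 − 0) = +0.01446
|∇h| = √(0.02480² + 0.01446²) = 0.02871
Seepage velocity v = K·i/n = 330.0 × 0.02871 / 0.25 = 37.9 m/day.

38 m/day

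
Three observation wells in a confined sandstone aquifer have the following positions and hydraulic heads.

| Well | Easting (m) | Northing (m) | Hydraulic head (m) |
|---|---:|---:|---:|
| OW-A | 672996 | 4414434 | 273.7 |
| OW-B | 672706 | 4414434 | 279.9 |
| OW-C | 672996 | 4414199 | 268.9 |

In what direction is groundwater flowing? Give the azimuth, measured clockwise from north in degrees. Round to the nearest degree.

∂h/∂x = (279.9 − 273.7) / (672706 − 672996) = -0.02138
∂h/∂y = (268.9 − 273.7) / (4414199 − 4414434) = +0.02043
Flow direction (−∇h) has components (+0.02138 E, -0.02043 N).
Azimuth = atan2(E, N) = atan2(+0.02138, -0.02043) = 133.7° ≈ 134°.

134°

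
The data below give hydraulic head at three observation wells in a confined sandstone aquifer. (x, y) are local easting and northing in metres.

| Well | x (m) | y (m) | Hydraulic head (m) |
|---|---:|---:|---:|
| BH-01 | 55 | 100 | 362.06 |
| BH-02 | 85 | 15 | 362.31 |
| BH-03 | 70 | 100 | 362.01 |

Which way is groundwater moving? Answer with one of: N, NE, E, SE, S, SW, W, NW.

Differences from BH-01: to BH-02 (Δx, Δy, Δh) = (30, -85, +0.25); to BH-03 = (15, 0, -0.05).
Solve a·Δx + b·Δy = Δh: det = 30·0 − 15·(-85) = 1275.
∂h/∂x = [(+0.25)·0 − (-0.05)·(-85)] / 1275 = -0.003333
∂h/∂y = [30·(-0.05) − 15·(+0.25)] / 1275 = -0.004118
Flow = −∇h = (+0.003333 east, +0.004118 north), which points northeast.

NE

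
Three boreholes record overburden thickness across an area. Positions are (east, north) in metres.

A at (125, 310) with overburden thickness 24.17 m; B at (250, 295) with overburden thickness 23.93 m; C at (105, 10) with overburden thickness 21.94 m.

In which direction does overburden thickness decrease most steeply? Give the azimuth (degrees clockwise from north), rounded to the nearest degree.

With d = a·x + b·y + c and A as origin, the differences give:
  125·a + (-15)·b = -0.24
  (-20)·a + (-300)·b = -2.23
Eliminate b (×(-300) and ×(-15), subtract): -37800·a = 38.550 → a = ∂d/∂x = -0.001020
Back-substitute: b = ∂d/∂y = +0.007501.
Steepest decrease is along −∇f: components (+0.001020 E, -0.007501 N).
Azimuth = atan2(+0.001020, -0.007501) = 172.3° ≈ 172°.

172°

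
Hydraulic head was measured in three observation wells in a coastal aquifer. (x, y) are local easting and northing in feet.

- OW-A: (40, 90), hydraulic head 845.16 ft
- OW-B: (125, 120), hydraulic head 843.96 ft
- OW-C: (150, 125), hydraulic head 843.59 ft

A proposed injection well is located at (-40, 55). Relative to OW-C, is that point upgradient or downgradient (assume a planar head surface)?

upgradient

Taking OW-A as reference: OW-B−OW-A = (85, 30, -1.20); OW-C−OW-A = (110, 35, -1.57).
Solve a·Δx + b·Δy = Δh: det = 85·35 − 110·30 = -325.
∂h/∂x = [(-1.20)·35 − (-1.57)·30] / -325 = -0.01569
∂h/∂y = [85·(-1.57) − 110·(-1.20)] / -325 = +0.004462
Head at (-40, 55) = 845.16 + (-0.01569)·(-80) + (+0.004462)·(-35) = 846.26 ft.
That is higher than the 843.59 ft at OW-C, so the point is upgradient.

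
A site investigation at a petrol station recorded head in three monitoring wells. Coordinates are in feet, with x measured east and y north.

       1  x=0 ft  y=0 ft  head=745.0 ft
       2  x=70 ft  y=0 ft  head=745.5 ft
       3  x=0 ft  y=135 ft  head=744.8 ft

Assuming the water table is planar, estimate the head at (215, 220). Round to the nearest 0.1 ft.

∂h/∂x = (745.5 − 745.0) / (70 − 0) = +0.007143
∂h/∂y = (744.8 − 745.0) / (135 − 0) = -0.001481
h(215, 220) = 745.0 + (+0.007143)·(215) + (-0.001481)·(220) = 745.0 +1.536 -0.326 = 746.210 ft.

746.2 ft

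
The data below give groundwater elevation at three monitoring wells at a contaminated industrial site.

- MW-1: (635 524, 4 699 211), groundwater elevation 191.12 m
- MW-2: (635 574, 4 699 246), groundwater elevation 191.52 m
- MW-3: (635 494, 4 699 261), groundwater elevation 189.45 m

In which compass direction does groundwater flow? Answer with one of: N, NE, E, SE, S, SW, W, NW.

NW

Differences from MW-1: to MW-2 (Δx, Δy, Δh) = (50, 35, +0.40); to MW-3 = (-30, 50, -1.67).
Determinant of the coordinate differences = 50·50 − (-30)·35 = 3550.
∂h/∂x = [(+0.40)·50 − (-1.67)·35] / 3550 = +0.02210
∂h/∂y = [50·(-1.67) − (-30)·(+0.40)] / 3550 = -0.02014
Flow = −∇h = (-0.02210 east, +0.02014 north), which points northwest.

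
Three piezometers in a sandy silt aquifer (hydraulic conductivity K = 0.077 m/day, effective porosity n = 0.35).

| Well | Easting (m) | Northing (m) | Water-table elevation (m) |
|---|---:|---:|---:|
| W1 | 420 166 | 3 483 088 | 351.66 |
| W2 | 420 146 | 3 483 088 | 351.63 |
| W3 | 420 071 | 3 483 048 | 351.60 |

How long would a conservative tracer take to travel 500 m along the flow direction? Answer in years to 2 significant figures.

2400 years

Differences from W1: to W2 (Δx, Δy, Δh) = (-20, 0, -0.03); to W3 = (-95, -40, -0.06).
Determinant of the coordinate differences = (-20)·(-40) − (-95)·0 = 800.
∂h/∂x = [(-0.03)·(-40) − (-0.06)·0] / 800 = +0.001500
∂h/∂y = [(-20)·(-0.06) − (-95)·(-0.03)] / 800 = -0.002063
|∇h| = √(0.001500² + -0.002063²) = 0.002551
Seepage velocity v = K·i/n = 0.077 × 0.002551 / 0.35 = 0.0005612 m/day.
t = 500 / 0.0005612 = 8.909e+05 days = 2.44e+03 years.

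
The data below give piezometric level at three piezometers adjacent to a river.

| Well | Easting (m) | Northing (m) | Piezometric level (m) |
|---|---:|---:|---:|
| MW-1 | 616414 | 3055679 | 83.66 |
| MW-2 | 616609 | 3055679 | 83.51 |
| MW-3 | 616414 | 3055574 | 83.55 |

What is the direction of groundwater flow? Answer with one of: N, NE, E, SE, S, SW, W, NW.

SE

∂h/∂x = (83.51 − 83.66) / (616609 − 616414) = -0.0007692
∂h/∂y = (83.55 − 83.66) / (3055574 − 3055679) = +0.001048
Flow = −∇h = (+0.0007692 east, -0.001048 north), which points southeast.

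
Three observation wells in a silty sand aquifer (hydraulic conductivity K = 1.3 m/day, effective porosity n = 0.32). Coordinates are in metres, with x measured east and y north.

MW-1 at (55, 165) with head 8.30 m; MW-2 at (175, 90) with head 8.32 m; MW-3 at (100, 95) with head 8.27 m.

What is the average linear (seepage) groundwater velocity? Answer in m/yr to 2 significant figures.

Taking MW-1 as reference: MW-2−MW-1 = (120, -75, +0.02); MW-3−MW-1 = (45, -70, -0.03).
Determinant of the coordinate differences = 120·(-70) − 45·(-75) = -5025.
∂h/∂x = [(+0.02)·(-70) − (-0.03)·(-75)] / -5025 = +0.0007264
∂h/∂y = [120·(-0.03) − 45·(+0.02)] / -5025 = +0.0008955
|∇h| = √(0.0007264² + 0.0008955²) = 0.001153
Seepage velocity v = K·i/n = 1.3 × 0.001153 / 0.32 = 0.004684 m/day = 1.711 m/yr.

1.7 m/yr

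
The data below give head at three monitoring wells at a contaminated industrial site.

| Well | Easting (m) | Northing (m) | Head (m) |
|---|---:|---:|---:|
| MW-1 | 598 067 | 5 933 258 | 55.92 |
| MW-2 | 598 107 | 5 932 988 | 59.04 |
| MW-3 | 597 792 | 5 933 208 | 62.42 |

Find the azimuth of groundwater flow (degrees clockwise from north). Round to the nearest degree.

With h = a·x + b·y + c and MW-1 as origin, the differences give:
  40·a + (-270)·b = +3.12
  (-275)·a + (-50)·b = +6.50
Eliminate b (×(-50) and ×(-270), subtract): -76250·a = 1599.000 → a = ∂h/∂x = -0.02097
Back-substitute: b = ∂h/∂y = -0.01466.
Flow direction (−∇h) has components (+0.02097 E, +0.01466 N).
Azimuth = atan2(E, N) = atan2(+0.02097, +0.01466) = 55.0° ≈ 055°.

055°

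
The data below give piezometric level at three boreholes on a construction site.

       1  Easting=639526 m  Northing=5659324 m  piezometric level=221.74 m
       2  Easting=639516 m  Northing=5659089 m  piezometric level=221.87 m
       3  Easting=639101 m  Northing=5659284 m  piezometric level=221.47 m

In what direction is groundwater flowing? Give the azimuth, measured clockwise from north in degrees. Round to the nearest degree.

Taking 1 as reference: 2−1 = (-10, -235, +0.13); 3−1 = (-425, -40, -0.27).
Determinant of the coordinate differences = (-10)·(-40) − (-425)·(-235) = -99475.
∂h/∂x = [(+0.13)·(-40) − (-0.27)·(-235)] / -99475 = +0.0006901
∂h/∂y = [(-10)·(-0.27) − (-425)·(+0.13)] / -99475 = -0.0005826
Flow direction (−∇h) has components (-0.0006901 E, +0.0005826 N).
Azimuth = atan2(E, N) = atan2(-0.0006901, +0.0005826) = 310.2° ≈ 310°.

310°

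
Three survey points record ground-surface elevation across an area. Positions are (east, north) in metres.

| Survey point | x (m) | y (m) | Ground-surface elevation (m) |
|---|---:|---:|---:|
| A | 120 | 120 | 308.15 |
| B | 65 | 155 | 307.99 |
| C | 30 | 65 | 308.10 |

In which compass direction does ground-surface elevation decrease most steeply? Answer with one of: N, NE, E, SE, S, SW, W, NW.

NW

With z = a·x + b·y + c and A as origin, the differences give:
  (-55)·a + 35·b = -0.16
  (-90)·a + (-55)·b = -0.05
Eliminate b (×(-55) and ×35, subtract): 6175·a = 10.550 → a = ∂z/∂x = +0.001709
Back-substitute: b = ∂z/∂y = -0.001887.
Steepest decrease is along −∇f = (-0.001709 E, +0.001887 N) → northwest.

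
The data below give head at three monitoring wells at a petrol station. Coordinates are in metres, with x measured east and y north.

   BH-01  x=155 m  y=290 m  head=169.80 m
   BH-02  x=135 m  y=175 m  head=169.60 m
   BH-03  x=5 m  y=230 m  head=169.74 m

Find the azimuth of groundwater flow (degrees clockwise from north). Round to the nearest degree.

170°

Differences from BH-01: to BH-02 (Δx, Δy, Δh) = (-20, -115, -0.20); to BH-03 = (-150, -60, -0.06).
Determinant of the coordinate differences = (-20)·(-60) − (-150)·(-115) = -16050.
∂h/∂x = [(-0.20)·(-60) − (-0.06)·(-115)] / -16050 = -0.0003178
∂h/∂y = [(-20)·(-0.06) − (-150)·(-0.20)] / -16050 = +0.001794
Flow direction (−∇h) has components (+0.0003178 E, -0.001794 N).
Azimuth = atan2(E, N) = atan2(+0.0003178, -0.001794) = 170.0° ≈ 170°.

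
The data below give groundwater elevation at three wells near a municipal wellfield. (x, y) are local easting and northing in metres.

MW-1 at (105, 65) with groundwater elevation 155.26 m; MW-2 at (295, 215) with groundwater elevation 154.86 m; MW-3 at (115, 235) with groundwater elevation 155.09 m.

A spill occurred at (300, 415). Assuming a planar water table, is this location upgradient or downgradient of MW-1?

downgradient

Differences from MW-1: to MW-2 (Δx, Δy, Δh) = (190, 150, -0.40); to MW-3 = (10, 170, -0.17).
Solve a·Δx + b·Δy = Δh: det = 190·170 − 10·150 = 30800.
∂h/∂x = [(-0.40)·170 − (-0.17)·150] / 30800 = -0.001380
∂h/∂y = [190·(-0.17) − 10·(-0.40)] / 30800 = -0.0009188
Head at (300, 415) = 155.26 + (-0.001380)·(195) + (-0.0009188)·(350) = 154.67 m.
That is lower than the 155.26 m at MW-1, so the point is downgradient.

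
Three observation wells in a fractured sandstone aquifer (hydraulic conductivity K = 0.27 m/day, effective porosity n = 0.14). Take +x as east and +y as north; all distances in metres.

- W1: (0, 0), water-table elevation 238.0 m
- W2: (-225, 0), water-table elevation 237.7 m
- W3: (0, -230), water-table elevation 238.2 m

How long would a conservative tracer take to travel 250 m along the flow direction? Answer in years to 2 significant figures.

∂h/∂x = (237.7 − 238.0) / (-225 − 0) = +0.001333
∂h/∂y = (238.2 − 238.0) / (-230 − 0) = -0.0008696
|∇h| = √(0.001333² + -0.0008696²) = 0.001592
Seepage velocity v = K·i/n = 0.27 × 0.001592 / 0.14 = 0.00307 m/day.
t = 250 / 0.00307 = 8.143e+04 days = 223 years.

220 years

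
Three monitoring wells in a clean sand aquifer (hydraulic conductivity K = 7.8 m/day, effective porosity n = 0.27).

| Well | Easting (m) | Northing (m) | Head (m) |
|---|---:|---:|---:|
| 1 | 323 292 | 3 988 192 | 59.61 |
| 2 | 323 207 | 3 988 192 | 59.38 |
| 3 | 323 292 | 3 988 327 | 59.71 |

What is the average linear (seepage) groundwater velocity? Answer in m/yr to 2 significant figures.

∂h/∂x = (59.38 − 59.61) / (323207 − 323292) = +0.002706
∂h/∂y = (59.71 − 59.61) / (3988327 − 3988192) = +0.0007407
|∇h| = √(0.002706² + 0.0007407²) = 0.002806
Seepage velocity v = K·i/n = 7.8 × 0.002806 / 0.27 = 0.08106 m/day = 29.61 m/yr.

30 m/yr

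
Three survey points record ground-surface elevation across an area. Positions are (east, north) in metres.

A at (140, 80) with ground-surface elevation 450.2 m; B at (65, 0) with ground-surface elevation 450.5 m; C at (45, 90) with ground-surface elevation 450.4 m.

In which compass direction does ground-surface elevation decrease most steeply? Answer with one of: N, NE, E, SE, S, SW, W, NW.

Taking A as reference: B−A = (-75, -80, +0.3); C−A = (-95, 10, +0.2).
Solve a·Δx + b·Δy = Δz: det = (-75)·10 − (-95)·(-80) = -8350.
∂z/∂x = [(+0.3)·10 − (+0.2)·(-80)] / -8350 = -0.002275
∂z/∂y = [(-75)·(+0.2) − (-95)·(+0.3)] / -8350 = -0.001617
Steepest decrease is along −∇f = (+0.002275 E, +0.001617 N) → northeast.

NE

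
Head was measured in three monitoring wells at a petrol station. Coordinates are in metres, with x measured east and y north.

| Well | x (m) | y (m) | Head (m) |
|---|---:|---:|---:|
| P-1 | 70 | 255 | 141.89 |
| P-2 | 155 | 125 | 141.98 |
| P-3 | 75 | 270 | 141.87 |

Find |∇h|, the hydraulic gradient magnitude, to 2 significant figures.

Taking P-1 as reference: P-2−P-1 = (85, -130, +0.09); P-3−P-1 = (5, 15, -0.02).
Determinant of the coordinate differences = 85·15 − 5·(-130) = 1925.
∂h/∂x = [(+0.09)·15 − (-0.02)·(-130)] / 1925 = -0.0006494
∂h/∂y = [85·(-0.02) − 5·(+0.09)] / 1925 = -0.001117
|∇h| = √(-0.0006494² + -0.001117²) = 0.001292

0.0013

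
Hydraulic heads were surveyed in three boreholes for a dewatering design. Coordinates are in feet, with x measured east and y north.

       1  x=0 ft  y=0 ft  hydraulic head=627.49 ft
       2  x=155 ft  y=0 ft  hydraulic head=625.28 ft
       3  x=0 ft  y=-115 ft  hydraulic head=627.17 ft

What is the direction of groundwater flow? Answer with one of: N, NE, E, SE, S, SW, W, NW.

∂h/∂x = (625.28 − 627.49) / (155 − 0) = -0.01426
∂h/∂y = (627.17 − 627.49) / (-115 − 0) = +0.002783
Flow = −∇h = (+0.01426 east, -0.002783 north), which points east.

E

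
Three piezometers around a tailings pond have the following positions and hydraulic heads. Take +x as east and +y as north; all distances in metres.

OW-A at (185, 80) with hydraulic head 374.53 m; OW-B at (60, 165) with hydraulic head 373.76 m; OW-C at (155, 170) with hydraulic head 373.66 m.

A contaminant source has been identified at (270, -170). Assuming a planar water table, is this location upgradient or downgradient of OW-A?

upgradient

Three-point gradient (reference OW-A): Δ to OW-B = (-125, 85, -0.77), Δ to OW-C = (-30, 90, -0.87).
∂h/∂x = -0.0005345, ∂h/∂y = -0.009845 (det = -8700).
Head at (270, -170) = 374.53 + (-0.0005345)·(85) + (-0.009845)·(-250) = 376.95 m.
That is higher than the 374.53 m at OW-A, so the point is upgradient.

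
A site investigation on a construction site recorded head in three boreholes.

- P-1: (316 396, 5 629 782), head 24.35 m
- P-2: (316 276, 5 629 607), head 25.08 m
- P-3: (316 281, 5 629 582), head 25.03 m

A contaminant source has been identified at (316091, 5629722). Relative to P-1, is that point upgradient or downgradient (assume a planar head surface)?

Taking P-1 as reference: P-2−P-1 = (-120, -175, +0.73); P-3−P-1 = (-115, -200, +0.68).
Determinant of the coordinate differences = (-120)·(-200) − (-115)·(-175) = 3875.
∂h/∂x = [(+0.73)·(-200) − (+0.68)·(-175)] / 3875 = -0.006968
∂h/∂y = [(-120)·(+0.68) − (-115)·(+0.73)] / 3875 = +0.0006065
Head at (316091, 5629722) = 24.35 + (-0.006968)·(-305) + (+0.0006065)·(-60) = 26.44 m.
That is higher than the 24.35 m at P-1, so the point is upgradient.

upgradient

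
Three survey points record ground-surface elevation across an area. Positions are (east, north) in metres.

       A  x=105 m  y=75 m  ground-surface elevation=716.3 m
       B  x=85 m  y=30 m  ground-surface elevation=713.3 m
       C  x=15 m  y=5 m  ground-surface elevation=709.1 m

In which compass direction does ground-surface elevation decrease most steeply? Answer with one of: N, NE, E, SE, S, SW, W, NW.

Differences from A: to B (Δx, Δy, Δh) = (-20, -45, -3.0); to C = (-90, -70, -7.2).
Determinant of the coordinate differences = (-20)·(-70) − (-90)·(-45) = -2650.
∂z/∂x = [(-3.0)·(-70) − (-7.2)·(-45)] / -2650 = +0.04302
∂z/∂y = [(-20)·(-7.2) − (-90)·(-3.0)] / -2650 = +0.04755
Steepest decrease is along −∇f = (-0.04302 E, -0.04755 N) → southwest.

SW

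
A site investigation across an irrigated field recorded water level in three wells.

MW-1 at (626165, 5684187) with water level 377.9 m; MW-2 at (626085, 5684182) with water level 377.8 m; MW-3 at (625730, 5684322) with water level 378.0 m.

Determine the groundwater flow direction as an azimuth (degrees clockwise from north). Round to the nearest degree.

194°

Taking MW-1 as reference: MW-2−MW-1 = (-80, -5, -0.1); MW-3−MW-1 = (-435, 135, +0.1).
Determinant of the coordinate differences = (-80)·135 − (-435)·(-5) = -12975.
∂h/∂x = [(-0.1)·135 − (+0.1)·(-5)] / -12975 = +0.001002
∂h/∂y = [(-80)·(+0.1) − (-435)·(-0.1)] / -12975 = +0.003969
Flow direction (−∇h) has components (-0.001002 E, -0.003969 N).
Azimuth = atan2(E, N) = atan2(-0.001002, -0.003969) = 194.2° ≈ 194°.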